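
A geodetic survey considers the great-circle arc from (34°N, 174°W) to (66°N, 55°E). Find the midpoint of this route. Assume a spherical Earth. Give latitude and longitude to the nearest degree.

The haversine formula gives a central angle δ ≈ 1.277 rad (73.2°) between the endpoints.
Interpolate at f = 1/2 with slerp weights a = sin((1−f)δ)/sin δ ≈ 0.623, b = sin(fδ)/sin δ ≈ 0.623.
p = a·p₁ + b·p₂ ≈ (-0.368, 0.153, 0.917); φ = arcsin(p_z) ≈ 66.49°, λ = atan2(p_y, p_x) ≈ 157.36°.

≈ (66°N, 157°E)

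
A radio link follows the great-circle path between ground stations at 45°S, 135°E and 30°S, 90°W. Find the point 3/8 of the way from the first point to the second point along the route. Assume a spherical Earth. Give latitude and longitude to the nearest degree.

From cos δ = sin φ₁ sin φ₂ + cos φ₁ cos φ₂ cos Δλ, the central angle is δ ≈ 1.650 rad (94.6°).
Interpolate at f = 3/8 with slerp weights a = sin((1−f)δ)/sin δ ≈ 0.861, b = sin(fδ)/sin δ ≈ 0.582.
p = a·p₁ + b·p₂ ≈ (-0.430, -0.074, -0.900); φ = arcsin(p_z) ≈ -64.11°, λ = atan2(p_y, p_x) ≈ -170.29°.

≈ 64°S, 170°W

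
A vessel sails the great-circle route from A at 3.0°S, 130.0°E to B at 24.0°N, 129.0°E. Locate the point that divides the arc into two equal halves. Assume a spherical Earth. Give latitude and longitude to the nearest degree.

The haversine formula gives a central angle δ ≈ 0.472 rad (27.0°) between the endpoints.
Interpolate at f = 1/2 with slerp weights a = sin((1−f)δ)/sin δ ≈ 0.514, b = sin(fδ)/sin δ ≈ 0.514.
p = a·p₁ + b·p₂ ≈ (-0.626, 0.758, 0.182); φ = arcsin(p_z) ≈ 10.50°, λ = atan2(p_y, p_x) ≈ 129.52°.

≈ 11°N, 130°E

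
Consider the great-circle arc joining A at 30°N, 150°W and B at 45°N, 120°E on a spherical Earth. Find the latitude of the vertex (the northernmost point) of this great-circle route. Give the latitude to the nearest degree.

≈ 49°N

The great circle lies in the plane with unit normal n̂ = (p₁ × p₂)/|p₁ × p₂|.
Here n̂_z ≈ -0.655; the vertex latitude is φ_max = arccos|n̂_z| ≈ 49.1°.
Check via Clairaut: cos φ_max = |cos φ₁| · sin C = cos(30.0°)·sin(49.1°) ≈ 0.655, again giving ≈ 49.1°.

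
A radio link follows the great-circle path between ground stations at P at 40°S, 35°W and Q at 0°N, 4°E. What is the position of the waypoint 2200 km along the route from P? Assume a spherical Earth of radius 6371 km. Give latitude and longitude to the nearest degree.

≈ 26°S, 18°W

Convert each endpoint to a unit vector on the sphere (x = cos φ cos λ, y = cos φ sin λ, z = sin φ).
The central angle between the endpoints is δ = arccos(p₁·p₂) ≈ 0.933 rad (53.5°). The total great-circle distance is δ·R ≈ 0.933 × 6371 ≈ 5945 km, so the target fraction is f = 2200/5945 ≈ 0.370.
Interpolate at f ≈ 0.370 with slerp weights a = sin((1−f)δ)/sin δ ≈ 0.690, b = sin(fδ)/sin δ ≈ 0.421.
p = a·p₁ + b·p₂ ≈ (0.853, -0.274, -0.444); φ = arcsin(p_z) ≈ -26.34°, λ = atan2(p_y, p_x) ≈ -17.79°.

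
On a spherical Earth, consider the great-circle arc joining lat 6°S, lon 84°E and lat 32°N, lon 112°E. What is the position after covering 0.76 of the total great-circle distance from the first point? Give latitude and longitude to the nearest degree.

The haversine formula gives a central angle δ ≈ 0.810 rad (46.4°) between the endpoints.
Interpolate at f = 0.76 with slerp weights a = sin((1−f)δ)/sin δ ≈ 0.267, b = sin(fδ)/sin δ ≈ 0.797.
p = a·p₁ + b·p₂ ≈ (-0.226, 0.891, 0.395); φ = arcsin(p_z) ≈ 23.24°, λ = atan2(p_y, p_x) ≈ 104.21°.

≈ lat 23°N, lon 104°E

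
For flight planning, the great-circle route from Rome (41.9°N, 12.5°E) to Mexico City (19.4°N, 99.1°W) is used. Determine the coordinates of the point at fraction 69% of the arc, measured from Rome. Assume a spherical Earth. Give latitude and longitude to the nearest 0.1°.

≈ 38.1°N, 74.2°W

The haversine formula gives a central angle δ ≈ 1.607 rad (92.1°) between the endpoints.
Interpolate at f = 0.69 with slerp weights a = sin((1−f)δ)/sin δ ≈ 0.478, b = sin(fδ)/sin δ ≈ 0.896.
p = a·p₁ + b·p₂ ≈ (0.214, -0.757, 0.617); φ = arcsin(p_z) ≈ 38.10°, λ = atan2(p_y, p_x) ≈ -74.23°.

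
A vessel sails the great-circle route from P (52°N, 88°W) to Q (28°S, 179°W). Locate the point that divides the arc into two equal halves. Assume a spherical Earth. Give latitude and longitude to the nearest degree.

Write both endpoints as unit vectors p₁, p₂ with components (cos φ cos λ, cos φ sin λ, sin φ).
The central angle between the endpoints is δ = arccos(p₁·p₂) ≈ 1.960 rad (112.3°).
Interpolate at f = 1/2 with slerp weights a = sin((1−f)δ)/sin δ ≈ 0.898, b = sin(fδ)/sin δ ≈ 0.898.
p = a·p₁ + b·p₂ ≈ (-0.773, -0.566, 0.286); φ = arcsin(p_z) ≈ 16.61°, λ = atan2(p_y, p_x) ≈ -143.79°.

≈ (17°N, 144°W)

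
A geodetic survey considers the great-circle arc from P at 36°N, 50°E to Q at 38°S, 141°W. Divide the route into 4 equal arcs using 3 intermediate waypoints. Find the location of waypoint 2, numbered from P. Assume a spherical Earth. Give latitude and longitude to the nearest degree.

≈ 10°S, 127°E

The haversine formula gives a central angle δ ≈ 2.984 rad (171.0°) between the endpoints.
Interpolate at f = 2/4 with slerp weights a = sin((1−f)δ)/sin δ ≈ 6.370, b = sin(fδ)/sin δ ≈ 6.370.
p = a·p₁ + b·p₂ ≈ (-0.588, 0.789, -0.178); φ = arcsin(p_z) ≈ -10.23°, λ = atan2(p_y, p_x) ≈ 126.72°.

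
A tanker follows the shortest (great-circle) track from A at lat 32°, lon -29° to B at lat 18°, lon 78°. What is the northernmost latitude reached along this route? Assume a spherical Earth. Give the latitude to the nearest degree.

The great circle lies in the plane with unit normal n̂ = (p₁ × p₂)/|p₁ × p₂|.
Here n̂_z ≈ +0.773; the vertex latitude is φ_max = arccos|n̂_z| ≈ 39.3°.
Check via Clairaut: cos φ_max = |cos φ₁| · sin C = cos(32.0°)·sin(65.8°) ≈ 0.773, again giving ≈ 39.3°.

≈ 39°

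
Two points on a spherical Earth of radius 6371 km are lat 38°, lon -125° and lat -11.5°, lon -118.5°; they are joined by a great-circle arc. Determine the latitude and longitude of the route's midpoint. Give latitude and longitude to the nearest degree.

≈ lat 13°, lon -121°

The haversine formula gives a central angle δ ≈ 0.870 rad (49.9°) between the endpoints.
Interpolate at f = 1/2 with slerp weights a = sin((1−f)δ)/sin δ ≈ 0.551, b = sin(fδ)/sin δ ≈ 0.551.
p = a·p₁ + b·p₂ ≈ (-0.507, -0.831, 0.230); φ = arcsin(p_z) ≈ 13.27°, λ = atan2(p_y, p_x) ≈ -121.40°.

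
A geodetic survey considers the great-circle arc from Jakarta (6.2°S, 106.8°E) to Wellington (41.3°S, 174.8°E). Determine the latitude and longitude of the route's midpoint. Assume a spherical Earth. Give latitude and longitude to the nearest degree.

≈ 28°S, 135°E

From cos δ = sin φ₁ sin φ₂ + cos φ₁ cos φ₂ cos Δλ, the central angle is δ ≈ 1.212 rad (69.4°).
Interpolate at f = 1/2 with slerp weights a = sin((1−f)δ)/sin δ ≈ 0.608, b = sin(fδ)/sin δ ≈ 0.608.
p = a·p₁ + b·p₂ ≈ (-0.630, 0.620, -0.467); φ = arcsin(p_z) ≈ -27.85°, λ = atan2(p_y, p_x) ≈ 135.44°.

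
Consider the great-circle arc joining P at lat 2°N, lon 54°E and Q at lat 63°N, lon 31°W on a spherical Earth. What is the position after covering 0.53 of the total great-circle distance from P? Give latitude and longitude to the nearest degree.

≈ lat 41°N, lon 28°E

Write both endpoints as unit vectors p₁, p₂ with components (cos φ cos λ, cos φ sin λ, sin φ).
The central angle between the endpoints is δ = arccos(p₁·p₂) ≈ 1.500 rad (85.9°).
Interpolate at f = 0.53 with slerp weights a = sin((1−f)δ)/sin δ ≈ 0.650, b = sin(fδ)/sin δ ≈ 0.716.
p = a·p₁ + b·p₂ ≈ (0.660, 0.358, 0.660); φ = arcsin(p_z) ≈ 41.33°, λ = atan2(p_y, p_x) ≈ 28.47°.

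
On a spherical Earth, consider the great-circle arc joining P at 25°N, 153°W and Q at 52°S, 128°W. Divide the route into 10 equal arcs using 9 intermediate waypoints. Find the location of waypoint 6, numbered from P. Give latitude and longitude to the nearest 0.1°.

≈ 21.6°S, 140.8°W

The haversine formula gives a central angle δ ≈ 1.397 rad (80.1°) between the endpoints.
Interpolate at f = 6/10 with slerp weights a = sin((1−f)δ)/sin δ ≈ 0.538, b = sin(fδ)/sin δ ≈ 0.755.
p = a·p₁ + b·p₂ ≈ (-0.721, -0.588, -0.367); φ = arcsin(p_z) ≈ -21.55°, λ = atan2(p_y, p_x) ≈ -140.81°.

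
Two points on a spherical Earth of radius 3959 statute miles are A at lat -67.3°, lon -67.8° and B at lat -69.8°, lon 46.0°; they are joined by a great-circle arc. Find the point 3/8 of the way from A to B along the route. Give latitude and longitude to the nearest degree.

Write both endpoints as unit vectors p₁, p₂ with components (cos φ cos λ, cos φ sin λ, sin φ).
The central angle between the endpoints is δ = arccos(p₁·p₂) ≈ 0.623 rad (35.7°).
Interpolate at f = 3/8 with slerp weights a = sin((1−f)δ)/sin δ ≈ 0.651, b = sin(fδ)/sin δ ≈ 0.397.
p = a·p₁ + b·p₂ ≈ (0.190, -0.134, -0.973); φ = arcsin(p_z) ≈ -76.56°, λ = atan2(p_y, p_x) ≈ -35.17°.

≈ lat -77°, lon -35°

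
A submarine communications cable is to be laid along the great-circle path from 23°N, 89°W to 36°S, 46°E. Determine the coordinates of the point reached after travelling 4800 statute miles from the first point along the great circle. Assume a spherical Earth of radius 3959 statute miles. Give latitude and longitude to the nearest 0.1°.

Write both endpoints as unit vectors p₁, p₂ with components (cos φ cos λ, cos φ sin λ, sin φ).
The central angle between the endpoints is δ = arccos(p₁·p₂) ≈ 2.428 rad (139.1°). The total great-circle distance is δ·R ≈ 2.428 × 3959 ≈ 9614 mi, so the target fraction is f = 4800/9614 ≈ 0.499.
Interpolate at f ≈ 0.499 with slerp weights a = sin((1−f)δ)/sin δ ≈ 1.433, b = sin(fδ)/sin δ ≈ 1.431.
p = a·p₁ + b·p₂ ≈ (0.827, -0.486, -0.281); φ = arcsin(p_z) ≈ -16.34°, λ = atan2(p_y, p_x) ≈ -30.43°.

≈ 16.3°S, 30.4°W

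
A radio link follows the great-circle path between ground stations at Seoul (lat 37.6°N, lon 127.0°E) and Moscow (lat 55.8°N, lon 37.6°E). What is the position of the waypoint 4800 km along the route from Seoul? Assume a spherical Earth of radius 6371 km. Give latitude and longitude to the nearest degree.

≈ lat 59°N, lon 67°E

Write both endpoints as unit vectors p₁, p₂ with components (cos φ cos λ, cos φ sin λ, sin φ).
The central angle between the endpoints is δ = arccos(p₁·p₂) ≈ 1.036 rad (59.4°). The total great-circle distance is δ·R ≈ 1.036 × 6371 ≈ 6603 km, so the target fraction is f = 4800/6603 ≈ 0.727.
Interpolate at f ≈ 0.727 with slerp weights a = sin((1−f)δ)/sin δ ≈ 0.324, b = sin(fδ)/sin δ ≈ 0.795.
p = a·p₁ + b·p₂ ≈ (0.199, 0.478, 0.855); φ = arcsin(p_z) ≈ 58.81°, λ = atan2(p_y, p_x) ≈ 67.36°.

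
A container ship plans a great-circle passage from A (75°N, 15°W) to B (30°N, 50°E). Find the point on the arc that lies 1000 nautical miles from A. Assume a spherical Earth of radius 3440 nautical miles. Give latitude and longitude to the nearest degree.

≈ (65°N, 25°E)

From cos δ = sin φ₁ sin φ₂ + cos φ₁ cos φ₂ cos Δλ, the central angle is δ ≈ 0.955 rad (54.7°). The total great-circle distance is δ·R ≈ 0.955 × 3440 ≈ 3285 nmi, so the target fraction is f = 1000/3285 ≈ 0.304.
Interpolate at f ≈ 0.304 with slerp weights a = sin((1−f)δ)/sin δ ≈ 0.755, b = sin(fδ)/sin δ ≈ 0.351.
p = a·p₁ + b·p₂ ≈ (0.384, 0.182, 0.905); φ = arcsin(p_z) ≈ 64.83°, λ = atan2(p_y, p_x) ≈ 25.39°.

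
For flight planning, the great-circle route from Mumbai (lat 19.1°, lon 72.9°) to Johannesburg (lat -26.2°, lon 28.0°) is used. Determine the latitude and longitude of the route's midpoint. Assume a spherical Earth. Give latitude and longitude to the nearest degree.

From cos δ = sin φ₁ sin φ₂ + cos φ₁ cos φ₂ cos Δλ, the central angle is δ ≈ 1.097 rad (62.9°).
Interpolate at f = 1/2 with slerp weights a = sin((1−f)δ)/sin δ ≈ 0.586, b = sin(fδ)/sin δ ≈ 0.586.
p = a·p₁ + b·p₂ ≈ (0.627, 0.776, -0.067); φ = arcsin(p_z) ≈ -3.84°, λ = atan2(p_y, p_x) ≈ 51.06°.

≈ lat -4°, lon 51°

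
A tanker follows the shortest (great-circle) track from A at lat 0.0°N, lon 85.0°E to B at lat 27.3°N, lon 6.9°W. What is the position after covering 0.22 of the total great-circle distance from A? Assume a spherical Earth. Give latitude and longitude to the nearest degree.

≈ lat 9°N, lon 67°E

From cos δ = sin φ₁ sin φ₂ + cos φ₁ cos φ₂ cos Δλ, the central angle is δ ≈ 1.600 rad (91.7°).
Interpolate at f = 0.22 with slerp weights a = sin((1−f)δ)/sin δ ≈ 0.949, b = sin(fδ)/sin δ ≈ 0.345.
p = a·p₁ + b·p₂ ≈ (0.387, 0.908, 0.158); φ = arcsin(p_z) ≈ 9.10°, λ = atan2(p_y, p_x) ≈ 66.92°.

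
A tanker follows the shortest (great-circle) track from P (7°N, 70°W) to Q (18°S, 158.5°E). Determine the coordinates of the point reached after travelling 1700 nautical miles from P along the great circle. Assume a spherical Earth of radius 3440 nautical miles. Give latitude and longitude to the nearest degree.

≈ (2°S, 97°W)

The haversine formula gives a central angle δ ≈ 2.296 rad (131.5°) between the endpoints. The total great-circle distance is δ·R ≈ 2.296 × 3440 ≈ 7898 nmi, so the target fraction is f = 1700/7898 ≈ 0.215.
Interpolate at f ≈ 0.215 with slerp weights a = sin((1−f)δ)/sin δ ≈ 1.301, b = sin(fδ)/sin δ ≈ 0.634.
p = a·p₁ + b·p₂ ≈ (-0.119, -0.992, -0.037); φ = arcsin(p_z) ≈ -2.14°, λ = atan2(p_y, p_x) ≈ -96.85°.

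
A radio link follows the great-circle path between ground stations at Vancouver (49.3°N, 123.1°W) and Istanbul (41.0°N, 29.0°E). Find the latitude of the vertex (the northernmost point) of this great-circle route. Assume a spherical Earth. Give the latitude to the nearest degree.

The great circle lies in the plane with unit normal n̂ = (p₁ × p₂)/|p₁ × p₂|.
Here n̂_z ≈ +0.231; the vertex latitude is φ_max = arccos|n̂_z| ≈ 76.7°.
Check via Clairaut: cos φ_max = |cos φ₁| · sin C = cos(49.3°)·sin(20.7°) ≈ 0.231, again giving ≈ 76.7°.

≈ 77°N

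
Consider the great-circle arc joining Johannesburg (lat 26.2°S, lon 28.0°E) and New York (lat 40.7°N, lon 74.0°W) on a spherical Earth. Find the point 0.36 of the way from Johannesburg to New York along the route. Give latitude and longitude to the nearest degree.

Convert each endpoint to a unit vector on the sphere (x = cos φ cos λ, y = cos φ sin λ, z = sin φ).
The central angle between the endpoints is δ = arccos(p₁·p₂) ≈ 2.015 rad (115.4°).
Interpolate at f = 0.36 with slerp weights a = sin((1−f)δ)/sin δ ≈ 1.064, b = sin(fδ)/sin δ ≈ 0.734.
p = a·p₁ + b·p₂ ≈ (0.996, -0.087, 0.009); φ = arcsin(p_z) ≈ 0.53°, λ = atan2(p_y, p_x) ≈ -5.00°.

≈ lat 1°N, lon 5°W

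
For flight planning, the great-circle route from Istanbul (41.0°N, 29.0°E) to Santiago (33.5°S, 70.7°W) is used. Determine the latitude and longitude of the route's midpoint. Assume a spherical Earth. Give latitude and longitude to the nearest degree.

From cos δ = sin φ₁ sin φ₂ + cos φ₁ cos φ₂ cos Δλ, the central angle is δ ≈ 2.058 rad (117.9°).
Interpolate at f = 1/2 with slerp weights a = sin((1−f)δ)/sin δ ≈ 0.970, b = sin(fδ)/sin δ ≈ 0.970.
p = a·p₁ + b·p₂ ≈ (0.907, -0.408, 0.101); φ = arcsin(p_z) ≈ 5.79°, λ = atan2(p_y, p_x) ≈ -24.23°.

≈ (6°N, 24°W)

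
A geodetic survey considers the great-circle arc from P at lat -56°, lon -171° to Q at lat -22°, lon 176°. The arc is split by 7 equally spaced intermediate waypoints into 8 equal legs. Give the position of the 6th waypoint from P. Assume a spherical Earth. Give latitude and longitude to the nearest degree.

≈ lat -31°, lon 178°

From cos δ = sin φ₁ sin φ₂ + cos φ₁ cos φ₂ cos Δλ, the central angle is δ ≈ 0.617 rad (35.3°).
Interpolate at f = 6/8 with slerp weights a = sin((1−f)δ)/sin δ ≈ 0.266, b = sin(fδ)/sin δ ≈ 0.772.
p = a·p₁ + b·p₂ ≈ (-0.860, 0.027, -0.509); φ = arcsin(p_z) ≈ -30.61°, λ = atan2(p_y, p_x) ≈ 178.22°.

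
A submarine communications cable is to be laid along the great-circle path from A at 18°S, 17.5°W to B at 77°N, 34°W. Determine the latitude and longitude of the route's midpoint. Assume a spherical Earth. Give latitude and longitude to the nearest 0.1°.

Write both endpoints as unit vectors p₁, p₂ with components (cos φ cos λ, cos φ sin λ, sin φ).
The central angle between the endpoints is δ = arccos(p₁·p₂) ≈ 1.667 rad (95.5°).
Interpolate at f = 1/2 with slerp weights a = sin((1−f)δ)/sin δ ≈ 0.744, b = sin(fδ)/sin δ ≈ 0.744.
p = a·p₁ + b·p₂ ≈ (0.813, -0.306, 0.495); φ = arcsin(p_z) ≈ 29.66°, λ = atan2(p_y, p_x) ≈ -20.63°.

≈ 29.7°N, 20.6°W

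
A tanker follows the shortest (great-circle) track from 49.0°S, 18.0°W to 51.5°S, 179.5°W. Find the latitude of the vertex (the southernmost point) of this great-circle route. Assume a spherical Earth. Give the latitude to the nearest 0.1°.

≈ 82.4°S

The great circle lies in the plane with unit normal n̂ = (p₁ × p₂)/|p₁ × p₂|.
Here n̂_z ≈ -0.132; the vertex latitude is φ_max = arccos|n̂_z| ≈ 82.4°.
Check via Clairaut: cos φ_max = |cos φ₁| · sin C = cos(49.0°)·sin(168.4°) ≈ 0.132, again giving ≈ 82.4°.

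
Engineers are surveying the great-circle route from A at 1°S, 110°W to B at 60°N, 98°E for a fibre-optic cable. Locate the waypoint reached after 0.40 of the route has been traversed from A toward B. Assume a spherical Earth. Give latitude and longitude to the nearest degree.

≈ 44°N, 125°W

Convert each endpoint to a unit vector on the sphere (x = cos φ cos λ, y = cos φ sin λ, z = sin φ).
The central angle between the endpoints is δ = arccos(p₁·p₂) ≈ 2.045 rad (117.2°).
Interpolate at f = 0.40 with slerp weights a = sin((1−f)δ)/sin δ ≈ 1.058, b = sin(fδ)/sin δ ≈ 0.820.
p = a·p₁ + b·p₂ ≈ (-0.419, -0.588, 0.692); φ = arcsin(p_z) ≈ 43.78°, λ = atan2(p_y, p_x) ≈ -125.46°.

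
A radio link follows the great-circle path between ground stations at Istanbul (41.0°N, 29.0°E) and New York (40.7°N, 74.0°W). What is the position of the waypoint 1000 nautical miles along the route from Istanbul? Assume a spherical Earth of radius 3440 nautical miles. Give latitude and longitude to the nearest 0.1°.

≈ (49.9°N, 8.8°E)

From cos δ = sin φ₁ sin φ₂ + cos φ₁ cos φ₂ cos Δλ, the central angle is δ ≈ 1.267 rad (72.6°). The total great-circle distance is δ·R ≈ 1.267 × 3440 ≈ 4359 nmi, so the target fraction is f = 1000/4359 ≈ 0.229.
Interpolate at f ≈ 0.229 with slerp weights a = sin((1−f)δ)/sin δ ≈ 0.868, b = sin(fδ)/sin δ ≈ 0.300.
p = a·p₁ + b·p₂ ≈ (0.636, 0.099, 0.765); φ = arcsin(p_z) ≈ 49.95°, λ = atan2(p_y, p_x) ≈ 8.83°.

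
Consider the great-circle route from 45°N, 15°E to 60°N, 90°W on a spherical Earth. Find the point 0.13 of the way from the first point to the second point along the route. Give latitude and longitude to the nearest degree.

≈ 51°N, 8°E

Convert each endpoint to a unit vector on the sphere (x = cos φ cos λ, y = cos φ sin λ, z = sin φ).
The central angle between the endpoints is δ = arccos(p₁·p₂) ≈ 1.023 rad (58.6°).
Interpolate at f = 0.13 with slerp weights a = sin((1−f)δ)/sin δ ≈ 0.910, b = sin(fδ)/sin δ ≈ 0.155.
p = a·p₁ + b·p₂ ≈ (0.622, 0.089, 0.778); φ = arcsin(p_z) ≈ 51.09°, λ = atan2(p_y, p_x) ≈ 8.14°.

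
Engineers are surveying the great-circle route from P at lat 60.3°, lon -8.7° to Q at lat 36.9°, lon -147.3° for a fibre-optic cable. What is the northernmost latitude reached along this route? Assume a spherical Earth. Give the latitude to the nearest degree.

≈ 74°

The great circle lies in the plane with unit normal n̂ = (p₁ × p₂)/|p₁ × p₂|.
Here n̂_z ≈ -0.269; the vertex latitude is φ_max = arccos|n̂_z| ≈ 74.4°.
Check via Clairaut: cos φ_max = |cos φ₁| · sin C = cos(60.3°)·sin(32.9°) ≈ 0.269, again giving ≈ 74.4°.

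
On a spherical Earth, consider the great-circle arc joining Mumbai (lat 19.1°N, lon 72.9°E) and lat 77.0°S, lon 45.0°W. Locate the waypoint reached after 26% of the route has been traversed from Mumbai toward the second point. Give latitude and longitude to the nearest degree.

≈ lat 10°S, lon 67°E

Write both endpoints as unit vectors p₁, p₂ with components (cos φ cos λ, cos φ sin λ, sin φ).
The central angle between the endpoints is δ = arccos(p₁·p₂) ≈ 2.002 rad (114.7°).
Interpolate at f = 0.26 with slerp weights a = sin((1−f)δ)/sin δ ≈ 1.097, b = sin(fδ)/sin δ ≈ 0.548.
p = a·p₁ + b·p₂ ≈ (0.392, 0.903, -0.175); φ = arcsin(p_z) ≈ -10.07°, λ = atan2(p_y, p_x) ≈ 66.55°.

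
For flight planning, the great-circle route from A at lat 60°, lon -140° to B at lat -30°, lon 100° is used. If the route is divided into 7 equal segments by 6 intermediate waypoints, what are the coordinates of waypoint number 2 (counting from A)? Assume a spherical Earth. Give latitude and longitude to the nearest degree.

Write both endpoints as unit vectors p₁, p₂ with components (cos φ cos λ, cos φ sin λ, sin φ).
The central angle between the endpoints is δ = arccos(p₁·p₂) ≈ 2.278 rad (130.5°).
Interpolate at f = 2/7 with slerp weights a = sin((1−f)δ)/sin δ ≈ 1.313, b = sin(fδ)/sin δ ≈ 0.797.
p = a·p₁ + b·p₂ ≈ (-0.623, 0.258, 0.739); φ = arcsin(p_z) ≈ 47.63°, λ = atan2(p_y, p_x) ≈ 157.54°.

≈ lat 48°, lon 158°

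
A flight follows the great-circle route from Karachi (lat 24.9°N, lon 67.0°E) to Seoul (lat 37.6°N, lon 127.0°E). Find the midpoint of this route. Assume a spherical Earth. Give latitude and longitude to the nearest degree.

≈ lat 35°N, lon 95°E

Convert each endpoint to a unit vector on the sphere (x = cos φ cos λ, y = cos φ sin λ, z = sin φ).
The central angle between the endpoints is δ = arccos(p₁·p₂) ≈ 0.907 rad (52.0°).
Interpolate at f = 1/2 with slerp weights a = sin((1−f)δ)/sin δ ≈ 0.556, b = sin(fδ)/sin δ ≈ 0.556.
p = a·p₁ + b·p₂ ≈ (-0.068, 0.816, 0.574); φ = arcsin(p_z) ≈ 35.00°, λ = atan2(p_y, p_x) ≈ 94.77°.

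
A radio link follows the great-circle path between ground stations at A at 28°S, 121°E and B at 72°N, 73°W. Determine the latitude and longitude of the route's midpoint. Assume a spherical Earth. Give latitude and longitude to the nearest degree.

The haversine formula gives a central angle δ ≈ 2.362 rad (135.3°) between the endpoints.
Interpolate at f = 1/2 with slerp weights a = sin((1−f)δ)/sin δ ≈ 1.316, b = sin(fδ)/sin δ ≈ 1.316.
p = a·p₁ + b·p₂ ≈ (-0.480, 0.607, 0.634); φ = arcsin(p_z) ≈ 39.32°, λ = atan2(p_y, p_x) ≈ 128.31°.

≈ 39°N, 128°E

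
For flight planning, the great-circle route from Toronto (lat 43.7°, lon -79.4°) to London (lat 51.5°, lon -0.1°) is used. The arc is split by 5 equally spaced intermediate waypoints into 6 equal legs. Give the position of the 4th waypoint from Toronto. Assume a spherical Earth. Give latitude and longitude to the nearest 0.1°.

≈ lat 55.5°, lon -28.3°

Convert each endpoint to a unit vector on the sphere (x = cos φ cos λ, y = cos φ sin λ, z = sin φ).
The central angle between the endpoints is δ = arccos(p₁·p₂) ≈ 0.897 rad (51.4°).
Interpolate at f = 4/6 with slerp weights a = sin((1−f)δ)/sin δ ≈ 0.377, b = sin(fδ)/sin δ ≈ 0.720.
p = a·p₁ + b·p₂ ≈ (0.499, -0.269, 0.824); φ = arcsin(p_z) ≈ 55.51°, λ = atan2(p_y, p_x) ≈ -28.31°.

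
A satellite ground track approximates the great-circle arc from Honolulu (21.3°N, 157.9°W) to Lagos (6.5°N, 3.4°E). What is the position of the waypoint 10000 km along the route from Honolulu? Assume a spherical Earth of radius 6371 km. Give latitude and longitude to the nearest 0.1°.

Convert each endpoint to a unit vector on the sphere (x = cos φ cos λ, y = cos φ sin λ, z = sin φ).
The central angle between the endpoints is δ = arccos(p₁·p₂) ≈ 2.560 rad (146.7°). The total great-circle distance is δ·R ≈ 2.560 × 6371 ≈ 16311 km, so the target fraction is f = 10000/16311 ≈ 0.613.
Interpolate at f ≈ 0.613 with slerp weights a = sin((1−f)δ)/sin δ ≈ 1.523, b = sin(fδ)/sin δ ≈ 1.821.
p = a·p₁ + b·p₂ ≈ (0.491, -0.427, 0.759); φ = arcsin(p_z) ≈ 49.41°, λ = atan2(p_y, p_x) ≈ -40.96°.

≈ 49.4°N, 41.0°W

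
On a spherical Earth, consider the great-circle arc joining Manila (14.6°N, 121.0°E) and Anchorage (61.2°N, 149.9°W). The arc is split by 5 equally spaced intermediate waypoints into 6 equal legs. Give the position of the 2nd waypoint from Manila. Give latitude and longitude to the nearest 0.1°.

≈ 36.2°N, 136.4°E

From cos δ = sin φ₁ sin φ₂ + cos φ₁ cos φ₂ cos Δλ, the central angle is δ ≈ 1.341 rad (76.8°).
Interpolate at f = 2/6 with slerp weights a = sin((1−f)δ)/sin δ ≈ 0.801, b = sin(fδ)/sin δ ≈ 0.444.
p = a·p₁ + b·p₂ ≈ (-0.584, 0.557, 0.591); φ = arcsin(p_z) ≈ 36.21°, λ = atan2(p_y, p_x) ≈ 136.37°.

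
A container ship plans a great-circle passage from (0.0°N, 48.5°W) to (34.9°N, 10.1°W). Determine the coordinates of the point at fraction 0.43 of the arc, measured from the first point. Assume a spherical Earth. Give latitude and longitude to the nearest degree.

The haversine formula gives a central angle δ ≈ 0.873 rad (50.0°) between the endpoints.
Interpolate at f = 0.43 with slerp weights a = sin((1−f)δ)/sin δ ≈ 0.623, b = sin(fδ)/sin δ ≈ 0.478.
p = a·p₁ + b·p₂ ≈ (0.799, -0.535, 0.274); φ = arcsin(p_z) ≈ 15.89°, λ = atan2(p_y, p_x) ≈ -33.82°.

≈ (16°N, 34°W)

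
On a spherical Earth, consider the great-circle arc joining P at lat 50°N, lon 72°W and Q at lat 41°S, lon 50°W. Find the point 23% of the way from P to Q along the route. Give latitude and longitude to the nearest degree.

≈ lat 29°N, lon 65°W

From cos δ = sin φ₁ sin φ₂ + cos φ₁ cos φ₂ cos Δλ, the central angle is δ ≈ 1.624 rad (93.0°).
Interpolate at f = 0.23 with slerp weights a = sin((1−f)δ)/sin δ ≈ 0.950, b = sin(fδ)/sin δ ≈ 0.365.
p = a·p₁ + b·p₂ ≈ (0.366, -0.792, 0.488); φ = arcsin(p_z) ≈ 29.23°, λ = atan2(p_y, p_x) ≈ -65.20°.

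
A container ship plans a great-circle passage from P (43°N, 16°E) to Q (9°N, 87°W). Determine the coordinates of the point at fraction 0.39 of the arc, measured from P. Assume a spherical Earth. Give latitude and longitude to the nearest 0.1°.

≈ (41.7°N, 33.9°W)

Write both endpoints as unit vectors p₁, p₂ with components (cos φ cos λ, cos φ sin λ, sin φ).
The central angle between the endpoints is δ = arccos(p₁·p₂) ≈ 1.627 rad (93.2°).
Interpolate at f = 0.39 with slerp weights a = sin((1−f)δ)/sin δ ≈ 0.839, b = sin(fδ)/sin δ ≈ 0.594.
p = a·p₁ + b·p₂ ≈ (0.620, -0.416, 0.665); φ = arcsin(p_z) ≈ 41.66°, λ = atan2(p_y, p_x) ≈ -33.88°.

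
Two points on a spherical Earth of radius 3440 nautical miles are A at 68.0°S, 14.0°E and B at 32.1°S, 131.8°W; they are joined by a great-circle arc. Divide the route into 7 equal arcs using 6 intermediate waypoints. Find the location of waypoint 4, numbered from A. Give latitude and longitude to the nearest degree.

Convert each endpoint to a unit vector on the sphere (x = cos φ cos λ, y = cos φ sin λ, z = sin φ).
The central angle between the endpoints is δ = arccos(p₁·p₂) ≈ 1.338 rad (76.7°).
Interpolate at f = 4/7 with slerp weights a = sin((1−f)δ)/sin δ ≈ 0.558, b = sin(fδ)/sin δ ≈ 0.712.
p = a·p₁ + b·p₂ ≈ (-0.199, -0.399, -0.895); φ = arcsin(p_z) ≈ -63.53°, λ = atan2(p_y, p_x) ≈ -116.53°.

≈ 64°S, 117°W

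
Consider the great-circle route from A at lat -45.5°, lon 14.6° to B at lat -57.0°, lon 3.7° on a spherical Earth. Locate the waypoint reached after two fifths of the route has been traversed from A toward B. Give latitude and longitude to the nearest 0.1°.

≈ lat -50.2°, lon 10.9°

Write both endpoints as unit vectors p₁, p₂ with components (cos φ cos λ, cos φ sin λ, sin φ).
The central angle between the endpoints is δ = arccos(p₁·p₂) ≈ 0.233 rad (13.3°).
Interpolate at f = 2/5 with slerp weights a = sin((1−f)δ)/sin δ ≈ 0.603, b = sin(fδ)/sin δ ≈ 0.403.
p = a·p₁ + b·p₂ ≈ (0.628, 0.121, -0.768); φ = arcsin(p_z) ≈ -50.22°, λ = atan2(p_y, p_x) ≈ 10.88°.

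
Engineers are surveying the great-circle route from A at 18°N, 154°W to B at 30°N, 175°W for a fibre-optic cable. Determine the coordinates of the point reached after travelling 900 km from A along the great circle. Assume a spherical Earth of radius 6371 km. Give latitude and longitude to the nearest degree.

The haversine formula gives a central angle δ ≈ 0.394 rad (22.6°) between the endpoints. The total great-circle distance is δ·R ≈ 0.394 × 6371 ≈ 2509 km, so the target fraction is f = 900/2509 ≈ 0.359.
Interpolate at f ≈ 0.359 with slerp weights a = sin((1−f)δ)/sin δ ≈ 0.651, b = sin(fδ)/sin δ ≈ 0.367.
p = a·p₁ + b·p₂ ≈ (-0.873, -0.299, 0.385); φ = arcsin(p_z) ≈ 22.62°, λ = atan2(p_y, p_x) ≈ -161.09°.

≈ 23°N, 161°W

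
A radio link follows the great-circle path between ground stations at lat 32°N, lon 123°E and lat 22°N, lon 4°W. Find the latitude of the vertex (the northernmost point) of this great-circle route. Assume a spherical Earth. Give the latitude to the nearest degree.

≈ 49°N

The great circle lies in the plane with unit normal n̂ = (p₁ × p₂)/|p₁ × p₂|.
Here n̂_z ≈ -0.653; the vertex latitude is φ_max = arccos|n̂_z| ≈ 49.2°.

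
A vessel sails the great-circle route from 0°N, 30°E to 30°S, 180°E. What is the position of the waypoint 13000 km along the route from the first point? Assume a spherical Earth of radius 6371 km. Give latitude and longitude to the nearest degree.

The haversine formula gives a central angle δ ≈ 2.419 rad (138.6°) between the endpoints. The total great-circle distance is δ·R ≈ 2.419 × 6371 ≈ 15411 km, so the target fraction is f = 13000/15411 ≈ 0.844.
Interpolate at f ≈ 0.844 with slerp weights a = sin((1−f)δ)/sin δ ≈ 0.558, b = sin(fδ)/sin δ ≈ 1.348.
p = a·p₁ + b·p₂ ≈ (-0.684, 0.279, -0.674); φ = arcsin(p_z) ≈ -42.38°, λ = atan2(p_y, p_x) ≈ 157.79°.

≈ 42°S, 158°E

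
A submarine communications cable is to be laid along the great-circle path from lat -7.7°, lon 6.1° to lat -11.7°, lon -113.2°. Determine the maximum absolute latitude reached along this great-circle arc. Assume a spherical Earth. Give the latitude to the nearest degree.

The great circle lies in the plane with unit normal n̂ = (p₁ × p₂)/|p₁ × p₂|.
Here n̂_z ≈ -0.946; the vertex latitude is φ_max = arccos|n̂_z| ≈ 18.8°.
Check via Clairaut: cos φ_max = |cos φ₁| · sin C = cos(7.7°)·sin(107.3°) ≈ 0.946, again giving ≈ 18.8°.

≈ -19°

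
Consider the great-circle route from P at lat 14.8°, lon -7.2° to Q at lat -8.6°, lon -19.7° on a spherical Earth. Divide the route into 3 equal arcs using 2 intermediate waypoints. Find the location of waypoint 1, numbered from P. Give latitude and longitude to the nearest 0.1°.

Write both endpoints as unit vectors p₁, p₂ with components (cos φ cos λ, cos φ sin λ, sin φ).
The central angle between the endpoints is δ = arccos(p₁·p₂) ≈ 0.462 rad (26.5°).
Interpolate at f = 1/3 with slerp weights a = sin((1−f)δ)/sin δ ≈ 0.680, b = sin(fδ)/sin δ ≈ 0.344.
p = a·p₁ + b·p₂ ≈ (0.973, -0.197, 0.122); φ = arcsin(p_z) ≈ 7.02°, λ = atan2(p_y, p_x) ≈ -11.46°.

≈ lat 7.0°, lon -11.5°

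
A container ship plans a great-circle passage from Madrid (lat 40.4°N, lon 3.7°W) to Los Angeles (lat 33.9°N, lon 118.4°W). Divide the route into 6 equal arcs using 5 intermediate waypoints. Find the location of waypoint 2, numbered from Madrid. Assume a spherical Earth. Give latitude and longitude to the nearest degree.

Write both endpoints as unit vectors p₁, p₂ with components (cos φ cos λ, cos φ sin λ, sin φ).
The central angle between the endpoints is δ = arccos(p₁·p₂) ≈ 1.473 rad (84.4°).
Interpolate at f = 2/6 with slerp weights a = sin((1−f)δ)/sin δ ≈ 0.836, b = sin(fδ)/sin δ ≈ 0.474.
p = a·p₁ + b·p₂ ≈ (0.448, -0.387, 0.806); φ = arcsin(p_z) ≈ 53.70°, λ = atan2(p_y, p_x) ≈ -40.82°.

≈ lat 54°N, lon 41°W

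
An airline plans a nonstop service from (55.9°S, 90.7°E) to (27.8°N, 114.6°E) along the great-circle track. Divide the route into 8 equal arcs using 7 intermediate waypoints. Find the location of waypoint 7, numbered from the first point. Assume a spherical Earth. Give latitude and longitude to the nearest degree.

From cos δ = sin φ₁ sin φ₂ + cos φ₁ cos φ₂ cos Δλ, the central angle is δ ≈ 1.504 rad (86.1°).
Interpolate at f = 7/8 with slerp weights a = sin((1−f)δ)/sin δ ≈ 0.187, b = sin(fδ)/sin δ ≈ 0.970.
p = a·p₁ + b·p₂ ≈ (-0.358, 0.885, 0.297); φ = arcsin(p_z) ≈ 17.29°, λ = atan2(p_y, p_x) ≈ 112.05°.

≈ (17°N, 112°E)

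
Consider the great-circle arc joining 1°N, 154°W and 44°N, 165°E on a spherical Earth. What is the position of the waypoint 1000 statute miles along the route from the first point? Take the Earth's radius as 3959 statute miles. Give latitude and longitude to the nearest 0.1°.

≈ 12.9°N, 162.4°W

Convert each endpoint to a unit vector on the sphere (x = cos φ cos λ, y = cos φ sin λ, z = sin φ).
The central angle between the endpoints is δ = arccos(p₁·p₂) ≈ 0.983 rad (56.3°). The total great-circle distance is δ·R ≈ 0.983 × 3959 ≈ 3890 mi, so the target fraction is f = 1000/3890 ≈ 0.257.
Interpolate at f ≈ 0.257 with slerp weights a = sin((1−f)δ)/sin δ ≈ 0.802, b = sin(fδ)/sin δ ≈ 0.300.
p = a·p₁ + b·p₂ ≈ (-0.929, -0.295, 0.223); φ = arcsin(p_z) ≈ 12.87°, λ = atan2(p_y, p_x) ≈ -162.36°.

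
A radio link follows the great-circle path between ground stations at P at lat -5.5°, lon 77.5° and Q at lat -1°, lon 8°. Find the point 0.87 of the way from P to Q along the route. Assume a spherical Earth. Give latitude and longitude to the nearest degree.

The haversine formula gives a central angle δ ≈ 1.213 rad (69.5°) between the endpoints.
Interpolate at f = 0.87 with slerp weights a = sin((1−f)δ)/sin δ ≈ 0.168, b = sin(fδ)/sin δ ≈ 0.929.
p = a·p₁ + b·p₂ ≈ (0.956, 0.292, -0.032); φ = arcsin(p_z) ≈ -1.85°, λ = atan2(p_y, p_x) ≈ 17.00°.

≈ lat -2°, lon 17°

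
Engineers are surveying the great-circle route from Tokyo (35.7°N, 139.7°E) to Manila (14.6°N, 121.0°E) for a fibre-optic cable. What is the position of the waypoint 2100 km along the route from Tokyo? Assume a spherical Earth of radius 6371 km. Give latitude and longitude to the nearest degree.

Write both endpoints as unit vectors p₁, p₂ with components (cos φ cos λ, cos φ sin λ, sin φ).
The central angle between the endpoints is δ = arccos(p₁·p₂) ≈ 0.470 rad (26.9°). The total great-circle distance is δ·R ≈ 0.470 × 6371 ≈ 2996 km, so the target fraction is f = 2100/2996 ≈ 0.701.
Interpolate at f ≈ 0.701 with slerp weights a = sin((1−f)δ)/sin δ ≈ 0.309, b = sin(fδ)/sin δ ≈ 0.714.
p = a·p₁ + b·p₂ ≈ (-0.548, 0.755, 0.361); φ = arcsin(p_z) ≈ 21.14°, λ = atan2(p_y, p_x) ≈ 125.95°.

≈ (21°N, 126°E)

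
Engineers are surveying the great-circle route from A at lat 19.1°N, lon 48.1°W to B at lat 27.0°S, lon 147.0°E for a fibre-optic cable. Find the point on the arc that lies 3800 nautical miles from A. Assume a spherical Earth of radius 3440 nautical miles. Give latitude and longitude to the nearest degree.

≈ lat 18°S, lon 100°W

Write both endpoints as unit vectors p₁, p₂ with components (cos φ cos λ, cos φ sin λ, sin φ).
The central angle between the endpoints is δ = arccos(p₁·p₂) ≈ 2.863 rad (164.0°). The total great-circle distance is δ·R ≈ 2.863 × 3440 ≈ 9849 nmi, so the target fraction is f = 3800/9849 ≈ 0.386.
Interpolate at f ≈ 0.386 with slerp weights a = sin((1−f)δ)/sin δ ≈ 3.572, b = sin(fδ)/sin δ ≈ 3.248.
p = a·p₁ + b·p₂ ≈ (-0.173, -0.936, -0.306); φ = arcsin(p_z) ≈ -17.80°, λ = atan2(p_y, p_x) ≈ -100.46°.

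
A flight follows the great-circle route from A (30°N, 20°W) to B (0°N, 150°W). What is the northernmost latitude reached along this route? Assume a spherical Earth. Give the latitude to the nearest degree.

≈ 37°N

The great circle lies in the plane with unit normal n̂ = (p₁ × p₂)/|p₁ × p₂|.
Here n̂_z ≈ -0.799; the vertex latitude is φ_max = arccos|n̂_z| ≈ 37.0°.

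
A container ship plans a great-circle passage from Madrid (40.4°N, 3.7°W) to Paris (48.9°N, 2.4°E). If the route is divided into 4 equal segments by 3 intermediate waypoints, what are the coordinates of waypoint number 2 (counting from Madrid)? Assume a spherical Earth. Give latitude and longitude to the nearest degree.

Convert each endpoint to a unit vector on the sphere (x = cos φ cos λ, y = cos φ sin λ, z = sin φ).
The central angle between the endpoints is δ = arccos(p₁·p₂) ≈ 0.166 rad (9.5°).
Interpolate at f = 2/4 with slerp weights a = sin((1−f)δ)/sin δ ≈ 0.502, b = sin(fδ)/sin δ ≈ 0.502.
p = a·p₁ + b·p₂ ≈ (0.711, -0.011, 0.703); φ = arcsin(p_z) ≈ 44.69°, λ = atan2(p_y, p_x) ≈ -0.87°.

≈ (45°N, 1°W)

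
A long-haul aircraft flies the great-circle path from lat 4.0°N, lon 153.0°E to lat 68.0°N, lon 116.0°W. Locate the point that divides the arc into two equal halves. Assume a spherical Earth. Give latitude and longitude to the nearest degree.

≈ lat 43°N, lon 174°E

Convert each endpoint to a unit vector on the sphere (x = cos φ cos λ, y = cos φ sin λ, z = sin φ).
The central angle between the endpoints is δ = arccos(p₁·p₂) ≈ 1.513 rad (86.7°).
Interpolate at f = 1/2 with slerp weights a = sin((1−f)δ)/sin δ ≈ 0.687, b = sin(fδ)/sin δ ≈ 0.687.
p = a·p₁ + b·p₂ ≈ (-0.724, 0.080, 0.685); φ = arcsin(p_z) ≈ 43.26°, λ = atan2(p_y, p_x) ≈ 173.70°.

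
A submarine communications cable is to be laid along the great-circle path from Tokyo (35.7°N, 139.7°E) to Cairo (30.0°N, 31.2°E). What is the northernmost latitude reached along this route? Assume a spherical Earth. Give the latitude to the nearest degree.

≈ 48°N

The great circle lies in the plane with unit normal n̂ = (p₁ × p₂)/|p₁ × p₂|.
Here n̂_z ≈ -0.669; the vertex latitude is φ_max = arccos|n̂_z| ≈ 48.0°.
Check via Clairaut: cos φ_max = |cos φ₁| · sin C = cos(35.7°)·sin(55.4°) ≈ 0.669, again giving ≈ 48.0°.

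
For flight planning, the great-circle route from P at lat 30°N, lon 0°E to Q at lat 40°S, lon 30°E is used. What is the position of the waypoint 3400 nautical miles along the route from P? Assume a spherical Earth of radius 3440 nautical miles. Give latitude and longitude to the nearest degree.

≈ lat 23°S, lon 21°E

Convert each endpoint to a unit vector on the sphere (x = cos φ cos λ, y = cos φ sin λ, z = sin φ).
The central angle between the endpoints is δ = arccos(p₁·p₂) ≈ 1.315 rad (75.3°). The total great-circle distance is δ·R ≈ 1.315 × 3440 ≈ 4523 nmi, so the target fraction is f = 3400/4523 ≈ 0.752.
Interpolate at f ≈ 0.752 with slerp weights a = sin((1−f)δ)/sin δ ≈ 0.332, b = sin(fδ)/sin δ ≈ 0.863.
p = a·p₁ + b·p₂ ≈ (0.860, 0.331, -0.389); φ = arcsin(p_z) ≈ -22.90°, λ = atan2(p_y, p_x) ≈ 21.03°.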